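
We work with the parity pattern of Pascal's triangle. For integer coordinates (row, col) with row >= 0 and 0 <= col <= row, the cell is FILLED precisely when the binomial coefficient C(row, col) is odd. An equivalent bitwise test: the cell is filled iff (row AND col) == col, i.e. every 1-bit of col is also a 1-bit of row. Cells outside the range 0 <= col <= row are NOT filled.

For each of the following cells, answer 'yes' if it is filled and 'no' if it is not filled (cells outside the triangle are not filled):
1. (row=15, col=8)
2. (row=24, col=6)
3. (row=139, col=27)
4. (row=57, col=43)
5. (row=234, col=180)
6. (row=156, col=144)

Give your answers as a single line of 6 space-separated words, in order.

Answer: yes no no no no yes

Derivation:
(15,8): row=0b1111, col=0b1000, row AND col = 0b1000 = 8; 8 == 8 -> filled
(24,6): row=0b11000, col=0b110, row AND col = 0b0 = 0; 0 != 6 -> empty
(139,27): row=0b10001011, col=0b11011, row AND col = 0b1011 = 11; 11 != 27 -> empty
(57,43): row=0b111001, col=0b101011, row AND col = 0b101001 = 41; 41 != 43 -> empty
(234,180): row=0b11101010, col=0b10110100, row AND col = 0b10100000 = 160; 160 != 180 -> empty
(156,144): row=0b10011100, col=0b10010000, row AND col = 0b10010000 = 144; 144 == 144 -> filled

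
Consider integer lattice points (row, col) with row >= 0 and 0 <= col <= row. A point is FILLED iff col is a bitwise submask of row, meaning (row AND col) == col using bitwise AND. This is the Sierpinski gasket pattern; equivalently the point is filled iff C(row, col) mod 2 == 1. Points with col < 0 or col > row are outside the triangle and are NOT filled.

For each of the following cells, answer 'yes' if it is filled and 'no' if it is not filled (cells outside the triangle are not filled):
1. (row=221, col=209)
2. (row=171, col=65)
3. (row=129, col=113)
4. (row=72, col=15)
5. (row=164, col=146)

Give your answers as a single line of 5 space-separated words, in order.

(221,209): row=0b11011101, col=0b11010001, row AND col = 0b11010001 = 209; 209 == 209 -> filled
(171,65): row=0b10101011, col=0b1000001, row AND col = 0b1 = 1; 1 != 65 -> empty
(129,113): row=0b10000001, col=0b1110001, row AND col = 0b1 = 1; 1 != 113 -> empty
(72,15): row=0b1001000, col=0b1111, row AND col = 0b1000 = 8; 8 != 15 -> empty
(164,146): row=0b10100100, col=0b10010010, row AND col = 0b10000000 = 128; 128 != 146 -> empty

Answer: yes no no no no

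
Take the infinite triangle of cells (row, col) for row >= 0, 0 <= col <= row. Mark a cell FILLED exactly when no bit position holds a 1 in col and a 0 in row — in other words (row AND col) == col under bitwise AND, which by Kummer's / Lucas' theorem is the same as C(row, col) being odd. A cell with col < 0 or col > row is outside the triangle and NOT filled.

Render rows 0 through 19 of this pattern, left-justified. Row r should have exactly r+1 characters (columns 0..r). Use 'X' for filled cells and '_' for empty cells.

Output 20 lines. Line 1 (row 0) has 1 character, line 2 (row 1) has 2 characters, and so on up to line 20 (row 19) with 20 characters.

r0=0: X
r1=1: XX
r2=10: X_X
r3=11: XXXX
r4=100: X___X
r5=101: XX__XX
r6=110: X_X_X_X
r7=111: XXXXXXXX
r8=1000: X_______X
r9=1001: XX______XX
r10=1010: X_X_____X_X
r11=1011: XXXX____XXXX
r12=1100: X___X___X___X
r13=1101: XX__XX__XX__XX
r14=1110: X_X_X_X_X_X_X_X
r15=1111: XXXXXXXXXXXXXXXX
r16=10000: X_______________X
r17=10001: XX______________XX
r18=10010: X_X_____________X_X
r19=10011: XXXX____________XXXX

Answer: X
XX
X_X
XXXX
X___X
XX__XX
X_X_X_X
XXXXXXXX
X_______X
XX______XX
X_X_____X_X
XXXX____XXXX
X___X___X___X
XX__XX__XX__XX
X_X_X_X_X_X_X_X
XXXXXXXXXXXXXXXX
X_______________X
XX______________XX
X_X_____________X_X
XXXX____________XXXX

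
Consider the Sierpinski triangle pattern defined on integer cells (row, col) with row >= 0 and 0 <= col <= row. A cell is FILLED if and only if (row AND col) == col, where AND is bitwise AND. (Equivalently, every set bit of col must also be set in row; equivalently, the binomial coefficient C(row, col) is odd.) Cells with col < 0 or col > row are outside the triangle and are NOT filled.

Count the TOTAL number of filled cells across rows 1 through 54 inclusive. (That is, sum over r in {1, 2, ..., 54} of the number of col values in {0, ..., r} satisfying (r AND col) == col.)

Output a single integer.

r1=1 pc1: +2 =2
r2=10 pc1: +2 =4
r3=11 pc2: +4 =8
r4=100 pc1: +2 =10
r5=101 pc2: +4 =14
r6=110 pc2: +4 =18
r7=111 pc3: +8 =26
r8=1000 pc1: +2 =28
r9=1001 pc2: +4 =32
r10=1010 pc2: +4 =36
r11=1011 pc3: +8 =44
r12=1100 pc2: +4 =48
r13=1101 pc3: +8 =56
r14=1110 pc3: +8 =64
r15=1111 pc4: +16 =80
r16=10000 pc1: +2 =82
r17=10001 pc2: +4 =86
r18=10010 pc2: +4 =90
r19=10011 pc3: +8 =98
r20=10100 pc2: +4 =102
r21=10101 pc3: +8 =110
r22=10110 pc3: +8 =118
r23=10111 pc4: +16 =134
r24=11000 pc2: +4 =138
r25=11001 pc3: +8 =146
r26=11010 pc3: +8 =154
r27=11011 pc4: +16 =170
r28=11100 pc3: +8 =178
r29=11101 pc4: +16 =194
r30=11110 pc4: +16 =210
r31=11111 pc5: +32 =242
r32=100000 pc1: +2 =244
r33=100001 pc2: +4 =248
r34=100010 pc2: +4 =252
r35=100011 pc3: +8 =260
r36=100100 pc2: +4 =264
r37=100101 pc3: +8 =272
r38=100110 pc3: +8 =280
r39=100111 pc4: +16 =296
r40=101000 pc2: +4 =300
r41=101001 pc3: +8 =308
r42=101010 pc3: +8 =316
r43=101011 pc4: +16 =332
r44=101100 pc3: +8 =340
r45=101101 pc4: +16 =356
r46=101110 pc4: +16 =372
r47=101111 pc5: +32 =404
r48=110000 pc2: +4 =408
r49=110001 pc3: +8 =416
r50=110010 pc3: +8 =424
r51=110011 pc4: +16 =440
r52=110100 pc3: +8 =448
r53=110101 pc4: +16 =464
r54=110110 pc4: +16 =480

Answer: 480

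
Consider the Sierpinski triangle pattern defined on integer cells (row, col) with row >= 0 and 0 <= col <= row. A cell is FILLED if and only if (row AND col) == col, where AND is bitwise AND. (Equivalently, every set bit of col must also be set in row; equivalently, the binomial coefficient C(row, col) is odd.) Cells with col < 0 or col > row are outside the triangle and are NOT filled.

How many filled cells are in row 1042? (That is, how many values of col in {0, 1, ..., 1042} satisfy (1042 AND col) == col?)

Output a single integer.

Answer: 8

Derivation:
1042 in binary = 10000010010
popcount(1042) = number of 1-bits in 10000010010 = 3
A col c satisfies (1042 AND c) == c iff every set bit of c is also set in 1042; each of the 3 set bits of 1042 can independently be on or off in c.
count = 2^3 = 8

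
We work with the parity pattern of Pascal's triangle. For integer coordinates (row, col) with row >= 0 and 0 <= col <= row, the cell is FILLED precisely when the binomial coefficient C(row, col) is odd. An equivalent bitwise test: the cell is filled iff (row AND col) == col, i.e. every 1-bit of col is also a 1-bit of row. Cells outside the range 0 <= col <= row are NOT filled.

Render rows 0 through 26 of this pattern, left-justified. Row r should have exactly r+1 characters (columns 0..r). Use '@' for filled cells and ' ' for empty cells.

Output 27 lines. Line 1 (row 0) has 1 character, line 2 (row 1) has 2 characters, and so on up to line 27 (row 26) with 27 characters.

Answer: @
@@
@ @
@@@@
@   @
@@  @@
@ @ @ @
@@@@@@@@
@       @
@@      @@
@ @     @ @
@@@@    @@@@
@   @   @   @
@@  @@  @@  @@
@ @ @ @ @ @ @ @
@@@@@@@@@@@@@@@@
@               @
@@              @@
@ @             @ @
@@@@            @@@@
@   @           @   @
@@  @@          @@  @@
@ @ @ @         @ @ @ @
@@@@@@@@        @@@@@@@@
@       @       @       @
@@      @@      @@      @@
@ @     @ @     @ @     @ @

Derivation:
r0=0: @
r1=1: @@
r2=10: @ @
r3=11: @@@@
r4=100: @   @
r5=101: @@  @@
r6=110: @ @ @ @
r7=111: @@@@@@@@
r8=1000: @       @
r9=1001: @@      @@
r10=1010: @ @     @ @
r11=1011: @@@@    @@@@
r12=1100: @   @   @   @
r13=1101: @@  @@  @@  @@
r14=1110: @ @ @ @ @ @ @ @
r15=1111: @@@@@@@@@@@@@@@@
r16=10000: @               @
r17=10001: @@              @@
r18=10010: @ @             @ @
r19=10011: @@@@            @@@@
r20=10100: @   @           @   @
r21=10101: @@  @@          @@  @@
r22=10110: @ @ @ @         @ @ @ @
r23=10111: @@@@@@@@        @@@@@@@@
r24=11000: @       @       @       @
r25=11001: @@      @@      @@      @@
r26=11010: @ @     @ @     @ @     @ @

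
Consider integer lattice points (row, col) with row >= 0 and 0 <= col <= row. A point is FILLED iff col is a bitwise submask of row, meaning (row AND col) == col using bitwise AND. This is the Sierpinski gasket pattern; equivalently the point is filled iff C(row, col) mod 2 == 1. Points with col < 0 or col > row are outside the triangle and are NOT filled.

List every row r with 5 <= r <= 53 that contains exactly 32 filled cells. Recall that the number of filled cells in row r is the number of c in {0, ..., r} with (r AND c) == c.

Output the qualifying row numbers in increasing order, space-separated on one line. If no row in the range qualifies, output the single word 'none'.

Row r has 2^popcount(r) filled cells, so we need popcount(r) = log2(32) = 5.
Scan r = 5..53 and keep those with exactly 5 one-bits:
r=5=101 popcount=2 -> skip
r=6=110 popcount=2 -> skip
r=7=111 popcount=3 -> skip
r=8=1000 popcount=1 -> skip
r=9=1001 popcount=2 -> skip
r=10=1010 popcount=2 -> skip
r=11=1011 popcount=3 -> skip
r=12=1100 popcount=2 -> skip
r=13=1101 popcount=3 -> skip
r=14=1110 popcount=3 -> skip
r=15=1111 popcount=4 -> skip
r=16=10000 popcount=1 -> skip
r=17=10001 popcount=2 -> skip
r=18=10010 popcount=2 -> skip
r=19=10011 popcount=3 -> skip
r=20=10100 popcount=2 -> skip
r=21=10101 popcount=3 -> skip
r=22=10110 popcount=3 -> skip
r=23=10111 popcount=4 -> skip
r=24=11000 popcount=2 -> skip
r=25=11001 popcount=3 -> skip
r=26=11010 popcount=3 -> skip
r=27=11011 popcount=4 -> skip
r=28=11100 popcount=3 -> skip
r=29=11101 popcount=4 -> skip
r=30=11110 popcount=4 -> skip
r=31=11111 popcount=5 -> KEEP
r=32=100000 popcount=1 -> skip
r=33=100001 popcount=2 -> skip
r=34=100010 popcount=2 -> skip
r=35=100011 popcount=3 -> skip
r=36=100100 popcount=2 -> skip
r=37=100101 popcount=3 -> skip
r=38=100110 popcount=3 -> skip
r=39=100111 popcount=4 -> skip
r=40=101000 popcount=2 -> skip
r=41=101001 popcount=3 -> skip
r=42=101010 popcount=3 -> skip
r=43=101011 popcount=4 -> skip
r=44=101100 popcount=3 -> skip
r=45=101101 popcount=4 -> skip
r=46=101110 popcount=4 -> skip
r=47=101111 popcount=5 -> KEEP
r=48=110000 popcount=2 -> skip
r=49=110001 popcount=3 -> skip
r=50=110010 popcount=3 -> skip
r=51=110011 popcount=4 -> skip
r=52=110100 popcount=3 -> skip
r=53=110101 popcount=4 -> skip
Kept rows: 31 47

Answer: 31 47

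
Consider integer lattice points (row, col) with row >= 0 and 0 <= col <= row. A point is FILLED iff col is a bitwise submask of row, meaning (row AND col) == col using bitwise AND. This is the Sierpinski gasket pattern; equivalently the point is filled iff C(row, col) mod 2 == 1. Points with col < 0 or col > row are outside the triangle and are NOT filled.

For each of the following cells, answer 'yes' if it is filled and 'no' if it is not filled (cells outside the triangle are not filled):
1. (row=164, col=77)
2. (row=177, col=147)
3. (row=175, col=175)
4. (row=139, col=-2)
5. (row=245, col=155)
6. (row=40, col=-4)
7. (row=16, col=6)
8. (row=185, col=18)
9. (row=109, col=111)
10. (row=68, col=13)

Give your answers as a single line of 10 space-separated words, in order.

Answer: no no yes no no no no no no no

Derivation:
(164,77): row=0b10100100, col=0b1001101, row AND col = 0b100 = 4; 4 != 77 -> empty
(177,147): row=0b10110001, col=0b10010011, row AND col = 0b10010001 = 145; 145 != 147 -> empty
(175,175): row=0b10101111, col=0b10101111, row AND col = 0b10101111 = 175; 175 == 175 -> filled
(139,-2): col outside [0, 139] -> not filled
(245,155): row=0b11110101, col=0b10011011, row AND col = 0b10010001 = 145; 145 != 155 -> empty
(40,-4): col outside [0, 40] -> not filled
(16,6): row=0b10000, col=0b110, row AND col = 0b0 = 0; 0 != 6 -> empty
(185,18): row=0b10111001, col=0b10010, row AND col = 0b10000 = 16; 16 != 18 -> empty
(109,111): col outside [0, 109] -> not filled
(68,13): row=0b1000100, col=0b1101, row AND col = 0b100 = 4; 4 != 13 -> empty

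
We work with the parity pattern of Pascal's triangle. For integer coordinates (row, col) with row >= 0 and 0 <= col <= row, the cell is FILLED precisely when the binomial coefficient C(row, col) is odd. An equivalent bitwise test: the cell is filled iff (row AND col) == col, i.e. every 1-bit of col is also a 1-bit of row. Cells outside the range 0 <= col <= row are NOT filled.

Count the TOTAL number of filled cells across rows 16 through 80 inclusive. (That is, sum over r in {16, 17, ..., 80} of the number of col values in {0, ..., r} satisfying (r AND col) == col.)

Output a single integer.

Answer: 814

Derivation:
r16=10000 pc1: +2 =2
r17=10001 pc2: +4 =6
r18=10010 pc2: +4 =10
r19=10011 pc3: +8 =18
r20=10100 pc2: +4 =22
r21=10101 pc3: +8 =30
r22=10110 pc3: +8 =38
r23=10111 pc4: +16 =54
r24=11000 pc2: +4 =58
r25=11001 pc3: +8 =66
r26=11010 pc3: +8 =74
r27=11011 pc4: +16 =90
r28=11100 pc3: +8 =98
r29=11101 pc4: +16 =114
r30=11110 pc4: +16 =130
r31=11111 pc5: +32 =162
r32=100000 pc1: +2 =164
r33=100001 pc2: +4 =168
r34=100010 pc2: +4 =172
r35=100011 pc3: +8 =180
r36=100100 pc2: +4 =184
r37=100101 pc3: +8 =192
r38=100110 pc3: +8 =200
r39=100111 pc4: +16 =216
r40=101000 pc2: +4 =220
r41=101001 pc3: +8 =228
r42=101010 pc3: +8 =236
r43=101011 pc4: +16 =252
r44=101100 pc3: +8 =260
r45=101101 pc4: +16 =276
r46=101110 pc4: +16 =292
r47=101111 pc5: +32 =324
r48=110000 pc2: +4 =328
r49=110001 pc3: +8 =336
r50=110010 pc3: +8 =344
r51=110011 pc4: +16 =360
r52=110100 pc3: +8 =368
r53=110101 pc4: +16 =384
r54=110110 pc4: +16 =400
r55=110111 pc5: +32 =432
r56=111000 pc3: +8 =440
r57=111001 pc4: +16 =456
r58=111010 pc4: +16 =472
r59=111011 pc5: +32 =504
r60=111100 pc4: +16 =520
r61=111101 pc5: +32 =552
r62=111110 pc5: +32 =584
r63=111111 pc6: +64 =648
r64=1000000 pc1: +2 =650
r65=1000001 pc2: +4 =654
r66=1000010 pc2: +4 =658
r67=1000011 pc3: +8 =666
r68=1000100 pc2: +4 =670
r69=1000101 pc3: +8 =678
r70=1000110 pc3: +8 =686
r71=1000111 pc4: +16 =702
r72=1001000 pc2: +4 =706
r73=1001001 pc3: +8 =714
r74=1001010 pc3: +8 =722
r75=1001011 pc4: +16 =738
r76=1001100 pc3: +8 =746
r77=1001101 pc4: +16 =762
r78=1001110 pc4: +16 =778
r79=1001111 pc5: +32 =810
r80=1010000 pc2: +4 =814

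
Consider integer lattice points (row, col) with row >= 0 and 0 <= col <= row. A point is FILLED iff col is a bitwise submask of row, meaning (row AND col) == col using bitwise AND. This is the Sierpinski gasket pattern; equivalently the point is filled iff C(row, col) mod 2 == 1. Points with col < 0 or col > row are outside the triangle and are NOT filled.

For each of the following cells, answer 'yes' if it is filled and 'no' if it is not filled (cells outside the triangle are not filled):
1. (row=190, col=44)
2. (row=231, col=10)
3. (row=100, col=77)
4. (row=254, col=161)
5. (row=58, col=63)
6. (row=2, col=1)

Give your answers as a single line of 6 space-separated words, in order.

(190,44): row=0b10111110, col=0b101100, row AND col = 0b101100 = 44; 44 == 44 -> filled
(231,10): row=0b11100111, col=0b1010, row AND col = 0b10 = 2; 2 != 10 -> empty
(100,77): row=0b1100100, col=0b1001101, row AND col = 0b1000100 = 68; 68 != 77 -> empty
(254,161): row=0b11111110, col=0b10100001, row AND col = 0b10100000 = 160; 160 != 161 -> empty
(58,63): col outside [0, 58] -> not filled
(2,1): row=0b10, col=0b1, row AND col = 0b0 = 0; 0 != 1 -> empty

Answer: yes no no no no no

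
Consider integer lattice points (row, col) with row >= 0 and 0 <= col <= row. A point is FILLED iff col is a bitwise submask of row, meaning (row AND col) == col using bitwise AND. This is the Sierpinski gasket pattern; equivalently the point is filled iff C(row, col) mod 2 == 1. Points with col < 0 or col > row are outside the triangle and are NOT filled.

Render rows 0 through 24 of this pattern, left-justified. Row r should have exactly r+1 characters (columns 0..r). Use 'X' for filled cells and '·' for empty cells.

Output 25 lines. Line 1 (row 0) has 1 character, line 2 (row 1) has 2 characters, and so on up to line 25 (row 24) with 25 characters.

Answer: X
XX
X·X
XXXX
X···X
XX··XX
X·X·X·X
XXXXXXXX
X·······X
XX······XX
X·X·····X·X
XXXX····XXXX
X···X···X···X
XX··XX··XX··XX
X·X·X·X·X·X·X·X
XXXXXXXXXXXXXXXX
X···············X
XX··············XX
X·X·············X·X
XXXX············XXXX
X···X···········X···X
XX··XX··········XX··XX
X·X·X·X·········X·X·X·X
XXXXXXXX········XXXXXXXX
X·······X·······X·······X

Derivation:
r0=0: X
r1=1: XX
r2=10: X·X
r3=11: XXXX
r4=100: X···X
r5=101: XX··XX
r6=110: X·X·X·X
r7=111: XXXXXXXX
r8=1000: X·······X
r9=1001: XX······XX
r10=1010: X·X·····X·X
r11=1011: XXXX····XXXX
r12=1100: X···X···X···X
r13=1101: XX··XX··XX··XX
r14=1110: X·X·X·X·X·X·X·X
r15=1111: XXXXXXXXXXXXXXXX
r16=10000: X···············X
r17=10001: XX··············XX
r18=10010: X·X·············X·X
r19=10011: XXXX············XXXX
r20=10100: X···X···········X···X
r21=10101: XX··XX··········XX··XX
r22=10110: X·X·X·X·········X·X·X·X
r23=10111: XXXXXXXX········XXXXXXXX
r24=11000: X·······X·······X·······X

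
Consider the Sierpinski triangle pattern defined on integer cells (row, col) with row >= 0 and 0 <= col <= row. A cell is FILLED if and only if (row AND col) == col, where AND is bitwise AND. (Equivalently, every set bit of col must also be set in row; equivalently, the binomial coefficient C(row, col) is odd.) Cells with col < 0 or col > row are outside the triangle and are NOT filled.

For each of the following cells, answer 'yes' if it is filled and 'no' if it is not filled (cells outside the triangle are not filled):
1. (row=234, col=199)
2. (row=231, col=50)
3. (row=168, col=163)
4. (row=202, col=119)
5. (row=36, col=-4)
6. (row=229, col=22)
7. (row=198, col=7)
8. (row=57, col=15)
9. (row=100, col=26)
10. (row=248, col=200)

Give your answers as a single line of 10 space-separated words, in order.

(234,199): row=0b11101010, col=0b11000111, row AND col = 0b11000010 = 194; 194 != 199 -> empty
(231,50): row=0b11100111, col=0b110010, row AND col = 0b100010 = 34; 34 != 50 -> empty
(168,163): row=0b10101000, col=0b10100011, row AND col = 0b10100000 = 160; 160 != 163 -> empty
(202,119): row=0b11001010, col=0b1110111, row AND col = 0b1000010 = 66; 66 != 119 -> empty
(36,-4): col outside [0, 36] -> not filled
(229,22): row=0b11100101, col=0b10110, row AND col = 0b100 = 4; 4 != 22 -> empty
(198,7): row=0b11000110, col=0b111, row AND col = 0b110 = 6; 6 != 7 -> empty
(57,15): row=0b111001, col=0b1111, row AND col = 0b1001 = 9; 9 != 15 -> empty
(100,26): row=0b1100100, col=0b11010, row AND col = 0b0 = 0; 0 != 26 -> empty
(248,200): row=0b11111000, col=0b11001000, row AND col = 0b11001000 = 200; 200 == 200 -> filled

Answer: no no no no no no no no no yes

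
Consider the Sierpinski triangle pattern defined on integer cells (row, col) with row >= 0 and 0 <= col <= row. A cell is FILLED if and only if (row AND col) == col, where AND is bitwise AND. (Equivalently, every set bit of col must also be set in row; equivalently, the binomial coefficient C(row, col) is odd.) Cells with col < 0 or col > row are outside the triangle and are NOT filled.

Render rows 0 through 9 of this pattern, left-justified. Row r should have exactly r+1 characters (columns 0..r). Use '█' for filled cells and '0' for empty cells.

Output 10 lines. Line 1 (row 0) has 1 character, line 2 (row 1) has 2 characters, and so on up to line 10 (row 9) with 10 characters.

r0=0: █
r1=1: ██
r2=10: █0█
r3=11: ████
r4=100: █000█
r5=101: ██00██
r6=110: █0█0█0█
r7=111: ████████
r8=1000: █0000000█
r9=1001: ██000000██

Answer: █
██
█0█
████
█000█
██00██
█0█0█0█
████████
█0000000█
██000000██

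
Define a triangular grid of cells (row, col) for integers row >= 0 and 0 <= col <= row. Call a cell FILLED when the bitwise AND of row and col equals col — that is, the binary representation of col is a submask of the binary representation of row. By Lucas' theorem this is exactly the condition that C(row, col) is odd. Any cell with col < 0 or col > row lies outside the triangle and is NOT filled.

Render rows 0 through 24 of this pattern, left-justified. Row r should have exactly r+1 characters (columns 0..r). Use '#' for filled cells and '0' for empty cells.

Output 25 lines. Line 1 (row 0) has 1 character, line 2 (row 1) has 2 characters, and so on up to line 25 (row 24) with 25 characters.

r0=0: #
r1=1: ##
r2=10: #0#
r3=11: ####
r4=100: #000#
r5=101: ##00##
r6=110: #0#0#0#
r7=111: ########
r8=1000: #0000000#
r9=1001: ##000000##
r10=1010: #0#00000#0#
r11=1011: ####0000####
r12=1100: #000#000#000#
r13=1101: ##00##00##00##
r14=1110: #0#0#0#0#0#0#0#
r15=1111: ################
r16=10000: #000000000000000#
r17=10001: ##00000000000000##
r18=10010: #0#0000000000000#0#
r19=10011: ####000000000000####
r20=10100: #000#00000000000#000#
r21=10101: ##00##0000000000##00##
r22=10110: #0#0#0#000000000#0#0#0#
r23=10111: ########00000000########
r24=11000: #0000000#0000000#0000000#

Answer: #
##
#0#
####
#000#
##00##
#0#0#0#
########
#0000000#
##000000##
#0#00000#0#
####0000####
#000#000#000#
##00##00##00##
#0#0#0#0#0#0#0#
################
#000000000000000#
##00000000000000##
#0#0000000000000#0#
####000000000000####
#000#00000000000#000#
##00##0000000000##00##
#0#0#0#000000000#0#0#0#
########00000000########
#0000000#0000000#0000000#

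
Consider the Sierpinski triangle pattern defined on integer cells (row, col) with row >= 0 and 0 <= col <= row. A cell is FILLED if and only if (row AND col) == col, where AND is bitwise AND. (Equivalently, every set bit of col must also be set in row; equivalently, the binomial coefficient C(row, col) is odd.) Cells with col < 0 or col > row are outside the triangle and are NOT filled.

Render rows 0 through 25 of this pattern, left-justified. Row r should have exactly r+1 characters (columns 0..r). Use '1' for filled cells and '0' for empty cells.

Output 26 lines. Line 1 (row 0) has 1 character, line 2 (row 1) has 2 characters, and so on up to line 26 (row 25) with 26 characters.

Answer: 1
11
101
1111
10001
110011
1010101
11111111
100000001
1100000011
10100000101
111100001111
1000100010001
11001100110011
101010101010101
1111111111111111
10000000000000001
110000000000000011
1010000000000000101
11110000000000001111
100010000000000010001
1100110000000000110011
10101010000000001010101
111111110000000011111111
1000000010000000100000001
11000000110000001100000011

Derivation:
r0=0: 1
r1=1: 11
r2=10: 101
r3=11: 1111
r4=100: 10001
r5=101: 110011
r6=110: 1010101
r7=111: 11111111
r8=1000: 100000001
r9=1001: 1100000011
r10=1010: 10100000101
r11=1011: 111100001111
r12=1100: 1000100010001
r13=1101: 11001100110011
r14=1110: 101010101010101
r15=1111: 1111111111111111
r16=10000: 10000000000000001
r17=10001: 110000000000000011
r18=10010: 1010000000000000101
r19=10011: 11110000000000001111
r20=10100: 100010000000000010001
r21=10101: 1100110000000000110011
r22=10110: 10101010000000001010101
r23=10111: 111111110000000011111111
r24=11000: 1000000010000000100000001
r25=11001: 11000000110000001100000011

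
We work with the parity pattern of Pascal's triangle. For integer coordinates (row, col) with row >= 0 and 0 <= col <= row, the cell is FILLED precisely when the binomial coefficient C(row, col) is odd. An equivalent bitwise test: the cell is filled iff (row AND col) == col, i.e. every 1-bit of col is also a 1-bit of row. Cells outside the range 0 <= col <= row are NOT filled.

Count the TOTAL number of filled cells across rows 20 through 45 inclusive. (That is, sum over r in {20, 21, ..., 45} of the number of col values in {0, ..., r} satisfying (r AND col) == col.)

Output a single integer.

Answer: 258

Derivation:
r20=10100 pc2: +4 =4
r21=10101 pc3: +8 =12
r22=10110 pc3: +8 =20
r23=10111 pc4: +16 =36
r24=11000 pc2: +4 =40
r25=11001 pc3: +8 =48
r26=11010 pc3: +8 =56
r27=11011 pc4: +16 =72
r28=11100 pc3: +8 =80
r29=11101 pc4: +16 =96
r30=11110 pc4: +16 =112
r31=11111 pc5: +32 =144
r32=100000 pc1: +2 =146
r33=100001 pc2: +4 =150
r34=100010 pc2: +4 =154
r35=100011 pc3: +8 =162
r36=100100 pc2: +4 =166
r37=100101 pc3: +8 =174
r38=100110 pc3: +8 =182
r39=100111 pc4: +16 =198
r40=101000 pc2: +4 =202
r41=101001 pc3: +8 =210
r42=101010 pc3: +8 =218
r43=101011 pc4: +16 =234
r44=101100 pc3: +8 =242
r45=101101 pc4: +16 =258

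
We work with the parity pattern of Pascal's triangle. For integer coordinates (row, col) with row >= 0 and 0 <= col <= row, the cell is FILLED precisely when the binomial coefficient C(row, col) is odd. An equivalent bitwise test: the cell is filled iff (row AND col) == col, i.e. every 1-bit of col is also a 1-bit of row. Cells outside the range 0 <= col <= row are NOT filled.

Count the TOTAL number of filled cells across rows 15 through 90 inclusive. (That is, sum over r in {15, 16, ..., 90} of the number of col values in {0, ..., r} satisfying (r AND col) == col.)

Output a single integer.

Answer: 974

Derivation:
r15=1111 pc4: +16 =16
r16=10000 pc1: +2 =18
r17=10001 pc2: +4 =22
r18=10010 pc2: +4 =26
r19=10011 pc3: +8 =34
r20=10100 pc2: +4 =38
r21=10101 pc3: +8 =46
r22=10110 pc3: +8 =54
r23=10111 pc4: +16 =70
r24=11000 pc2: +4 =74
r25=11001 pc3: +8 =82
r26=11010 pc3: +8 =90
r27=11011 pc4: +16 =106
r28=11100 pc3: +8 =114
r29=11101 pc4: +16 =130
r30=11110 pc4: +16 =146
r31=11111 pc5: +32 =178
r32=100000 pc1: +2 =180
r33=100001 pc2: +4 =184
r34=100010 pc2: +4 =188
r35=100011 pc3: +8 =196
r36=100100 pc2: +4 =200
r37=100101 pc3: +8 =208
r38=100110 pc3: +8 =216
r39=100111 pc4: +16 =232
r40=101000 pc2: +4 =236
r41=101001 pc3: +8 =244
r42=101010 pc3: +8 =252
r43=101011 pc4: +16 =268
r44=101100 pc3: +8 =276
r45=101101 pc4: +16 =292
r46=101110 pc4: +16 =308
r47=101111 pc5: +32 =340
r48=110000 pc2: +4 =344
r49=110001 pc3: +8 =352
r50=110010 pc3: +8 =360
r51=110011 pc4: +16 =376
r52=110100 pc3: +8 =384
r53=110101 pc4: +16 =400
r54=110110 pc4: +16 =416
r55=110111 pc5: +32 =448
r56=111000 pc3: +8 =456
r57=111001 pc4: +16 =472
r58=111010 pc4: +16 =488
r59=111011 pc5: +32 =520
r60=111100 pc4: +16 =536
r61=111101 pc5: +32 =568
r62=111110 pc5: +32 =600
r63=111111 pc6: +64 =664
r64=1000000 pc1: +2 =666
r65=1000001 pc2: +4 =670
r66=1000010 pc2: +4 =674
r67=1000011 pc3: +8 =682
r68=1000100 pc2: +4 =686
r69=1000101 pc3: +8 =694
r70=1000110 pc3: +8 =702
r71=1000111 pc4: +16 =718
r72=1001000 pc2: +4 =722
r73=1001001 pc3: +8 =730
r74=1001010 pc3: +8 =738
r75=1001011 pc4: +16 =754
r76=1001100 pc3: +8 =762
r77=1001101 pc4: +16 =778
r78=1001110 pc4: +16 =794
r79=1001111 pc5: +32 =826
r80=1010000 pc2: +4 =830
r81=1010001 pc3: +8 =838
r82=1010010 pc3: +8 =846
r83=1010011 pc4: +16 =862
r84=1010100 pc3: +8 =870
r85=1010101 pc4: +16 =886
r86=1010110 pc4: +16 =902
r87=1010111 pc5: +32 =934
r88=1011000 pc3: +8 =942
r89=1011001 pc4: +16 =958
r90=1011010 pc4: +16 =974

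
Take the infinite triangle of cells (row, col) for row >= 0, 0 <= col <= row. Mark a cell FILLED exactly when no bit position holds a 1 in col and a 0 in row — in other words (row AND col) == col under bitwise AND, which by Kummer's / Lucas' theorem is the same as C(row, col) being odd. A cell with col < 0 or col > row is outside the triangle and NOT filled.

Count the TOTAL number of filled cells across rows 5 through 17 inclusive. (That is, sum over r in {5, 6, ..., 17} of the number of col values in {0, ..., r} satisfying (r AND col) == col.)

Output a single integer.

r5=101 pc2: +4 =4
r6=110 pc2: +4 =8
r7=111 pc3: +8 =16
r8=1000 pc1: +2 =18
r9=1001 pc2: +4 =22
r10=1010 pc2: +4 =26
r11=1011 pc3: +8 =34
r12=1100 pc2: +4 =38
r13=1101 pc3: +8 =46
r14=1110 pc3: +8 =54
r15=1111 pc4: +16 =70
r16=10000 pc1: +2 =72
r17=10001 pc2: +4 =76

Answer: 76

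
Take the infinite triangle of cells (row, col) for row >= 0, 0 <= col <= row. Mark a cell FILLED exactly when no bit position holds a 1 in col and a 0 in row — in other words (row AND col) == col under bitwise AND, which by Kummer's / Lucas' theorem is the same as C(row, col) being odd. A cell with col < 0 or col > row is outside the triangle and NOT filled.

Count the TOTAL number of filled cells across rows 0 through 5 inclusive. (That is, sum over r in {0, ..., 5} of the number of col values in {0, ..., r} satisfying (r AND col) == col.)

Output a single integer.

Answer: 15

Derivation:
r0=0 pc0: +1 =1
r1=1 pc1: +2 =3
r2=10 pc1: +2 =5
r3=11 pc2: +4 =9
r4=100 pc1: +2 =11
r5=101 pc2: +4 =15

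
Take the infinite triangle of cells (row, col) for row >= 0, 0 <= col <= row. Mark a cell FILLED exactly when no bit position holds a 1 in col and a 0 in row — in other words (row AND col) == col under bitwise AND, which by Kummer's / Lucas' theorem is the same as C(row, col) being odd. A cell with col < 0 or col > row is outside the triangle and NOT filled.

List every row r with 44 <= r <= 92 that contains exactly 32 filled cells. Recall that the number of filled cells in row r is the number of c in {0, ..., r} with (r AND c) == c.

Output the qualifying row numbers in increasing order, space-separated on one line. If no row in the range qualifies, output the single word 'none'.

Answer: 47 55 59 61 62 79 87 91

Derivation:
Row r has 2^popcount(r) filled cells, so we need popcount(r) = log2(32) = 5.
Scan r = 44..92 and keep those with exactly 5 one-bits:
r=44=101100 popcount=3 -> skip
r=45=101101 popcount=4 -> skip
r=46=101110 popcount=4 -> skip
r=47=101111 popcount=5 -> KEEP
r=48=110000 popcount=2 -> skip
r=49=110001 popcount=3 -> skip
r=50=110010 popcount=3 -> skip
r=51=110011 popcount=4 -> skip
r=52=110100 popcount=3 -> skip
r=53=110101 popcount=4 -> skip
r=54=110110 popcount=4 -> skip
r=55=110111 popcount=5 -> KEEP
r=56=111000 popcount=3 -> skip
r=57=111001 popcount=4 -> skip
r=58=111010 popcount=4 -> skip
r=59=111011 popcount=5 -> KEEP
r=60=111100 popcount=4 -> skip
r=61=111101 popcount=5 -> KEEP
r=62=111110 popcount=5 -> KEEP
r=63=111111 popcount=6 -> skip
r=64=1000000 popcount=1 -> skip
r=65=1000001 popcount=2 -> skip
r=66=1000010 popcount=2 -> skip
r=67=1000011 popcount=3 -> skip
r=68=1000100 popcount=2 -> skip
r=69=1000101 popcount=3 -> skip
r=70=1000110 popcount=3 -> skip
r=71=1000111 popcount=4 -> skip
r=72=1001000 popcount=2 -> skip
r=73=1001001 popcount=3 -> skip
r=74=1001010 popcount=3 -> skip
r=75=1001011 popcount=4 -> skip
r=76=1001100 popcount=3 -> skip
r=77=1001101 popcount=4 -> skip
r=78=1001110 popcount=4 -> skip
r=79=1001111 popcount=5 -> KEEP
r=80=1010000 popcount=2 -> skip
r=81=1010001 popcount=3 -> skip
r=82=1010010 popcount=3 -> skip
r=83=1010011 popcount=4 -> skip
r=84=1010100 popcount=3 -> skip
r=85=1010101 popcount=4 -> skip
r=86=1010110 popcount=4 -> skip
r=87=1010111 popcount=5 -> KEEP
r=88=1011000 popcount=3 -> skip
r=89=1011001 popcount=4 -> skip
r=90=1011010 popcount=4 -> skip
r=91=1011011 popcount=5 -> KEEP
r=92=1011100 popcount=4 -> skip
Kept rows: 47 55 59 61 62 79 87 91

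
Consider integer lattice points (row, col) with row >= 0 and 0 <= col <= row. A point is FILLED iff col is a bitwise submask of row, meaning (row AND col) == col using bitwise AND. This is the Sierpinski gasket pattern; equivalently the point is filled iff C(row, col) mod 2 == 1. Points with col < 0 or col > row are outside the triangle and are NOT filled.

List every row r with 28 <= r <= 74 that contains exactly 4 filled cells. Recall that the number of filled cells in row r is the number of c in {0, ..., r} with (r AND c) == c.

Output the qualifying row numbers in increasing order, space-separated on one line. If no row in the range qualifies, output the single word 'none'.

Row r has 2^popcount(r) filled cells, so we need popcount(r) = log2(4) = 2.
Scan r = 28..74 and keep those with exactly 2 one-bits:
r=28=11100 popcount=3 -> skip
r=29=11101 popcount=4 -> skip
r=30=11110 popcount=4 -> skip
r=31=11111 popcount=5 -> skip
r=32=100000 popcount=1 -> skip
r=33=100001 popcount=2 -> KEEP
r=34=100010 popcount=2 -> KEEP
r=35=100011 popcount=3 -> skip
r=36=100100 popcount=2 -> KEEP
r=37=100101 popcount=3 -> skip
r=38=100110 popcount=3 -> skip
r=39=100111 popcount=4 -> skip
r=40=101000 popcount=2 -> KEEP
r=41=101001 popcount=3 -> skip
r=42=101010 popcount=3 -> skip
r=43=101011 popcount=4 -> skip
r=44=101100 popcount=3 -> skip
r=45=101101 popcount=4 -> skip
r=46=101110 popcount=4 -> skip
r=47=101111 popcount=5 -> skip
r=48=110000 popcount=2 -> KEEP
r=49=110001 popcount=3 -> skip
r=50=110010 popcount=3 -> skip
r=51=110011 popcount=4 -> skip
r=52=110100 popcount=3 -> skip
r=53=110101 popcount=4 -> skip
r=54=110110 popcount=4 -> skip
r=55=110111 popcount=5 -> skip
r=56=111000 popcount=3 -> skip
r=57=111001 popcount=4 -> skip
r=58=111010 popcount=4 -> skip
r=59=111011 popcount=5 -> skip
r=60=111100 popcount=4 -> skip
r=61=111101 popcount=5 -> skip
r=62=111110 popcount=5 -> skip
r=63=111111 popcount=6 -> skip
r=64=1000000 popcount=1 -> skip
r=65=1000001 popcount=2 -> KEEP
r=66=1000010 popcount=2 -> KEEP
r=67=1000011 popcount=3 -> skip
r=68=1000100 popcount=2 -> KEEP
r=69=1000101 popcount=3 -> skip
r=70=1000110 popcount=3 -> skip
r=71=1000111 popcount=4 -> skip
r=72=1001000 popcount=2 -> KEEP
r=73=1001001 popcount=3 -> skip
r=74=1001010 popcount=3 -> skip
Kept rows: 33 34 36 40 48 65 66 68 72

Answer: 33 34 36 40 48 65 66 68 72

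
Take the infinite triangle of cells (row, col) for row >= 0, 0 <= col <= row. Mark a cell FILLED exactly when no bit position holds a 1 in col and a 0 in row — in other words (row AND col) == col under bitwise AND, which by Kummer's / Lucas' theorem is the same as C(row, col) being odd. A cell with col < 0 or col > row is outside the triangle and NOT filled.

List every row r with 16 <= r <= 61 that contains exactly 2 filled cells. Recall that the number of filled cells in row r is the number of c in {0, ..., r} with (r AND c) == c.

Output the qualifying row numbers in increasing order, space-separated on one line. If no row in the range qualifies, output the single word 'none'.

Row r has 2^popcount(r) filled cells, so we need popcount(r) = log2(2) = 1.
Scan r = 16..61 and keep those with exactly 1 one-bits:
r=16=10000 popcount=1 -> KEEP
r=17=10001 popcount=2 -> skip
r=18=10010 popcount=2 -> skip
r=19=10011 popcount=3 -> skip
r=20=10100 popcount=2 -> skip
r=21=10101 popcount=3 -> skip
r=22=10110 popcount=3 -> skip
r=23=10111 popcount=4 -> skip
r=24=11000 popcount=2 -> skip
r=25=11001 popcount=3 -> skip
r=26=11010 popcount=3 -> skip
r=27=11011 popcount=4 -> skip
r=28=11100 popcount=3 -> skip
r=29=11101 popcount=4 -> skip
r=30=11110 popcount=4 -> skip
r=31=11111 popcount=5 -> skip
r=32=100000 popcount=1 -> KEEP
r=33=100001 popcount=2 -> skip
r=34=100010 popcount=2 -> skip
r=35=100011 popcount=3 -> skip
r=36=100100 popcount=2 -> skip
r=37=100101 popcount=3 -> skip
r=38=100110 popcount=3 -> skip
r=39=100111 popcount=4 -> skip
r=40=101000 popcount=2 -> skip
r=41=101001 popcount=3 -> skip
r=42=101010 popcount=3 -> skip
r=43=101011 popcount=4 -> skip
r=44=101100 popcount=3 -> skip
r=45=101101 popcount=4 -> skip
r=46=101110 popcount=4 -> skip
r=47=101111 popcount=5 -> skip
r=48=110000 popcount=2 -> skip
r=49=110001 popcount=3 -> skip
r=50=110010 popcount=3 -> skip
r=51=110011 popcount=4 -> skip
r=52=110100 popcount=3 -> skip
r=53=110101 popcount=4 -> skip
r=54=110110 popcount=4 -> skip
r=55=110111 popcount=5 -> skip
r=56=111000 popcount=3 -> skip
r=57=111001 popcount=4 -> skip
r=58=111010 popcount=4 -> skip
r=59=111011 popcount=5 -> skip
r=60=111100 popcount=4 -> skip
r=61=111101 popcount=5 -> skip
Kept rows: 16 32

Answer: 16 32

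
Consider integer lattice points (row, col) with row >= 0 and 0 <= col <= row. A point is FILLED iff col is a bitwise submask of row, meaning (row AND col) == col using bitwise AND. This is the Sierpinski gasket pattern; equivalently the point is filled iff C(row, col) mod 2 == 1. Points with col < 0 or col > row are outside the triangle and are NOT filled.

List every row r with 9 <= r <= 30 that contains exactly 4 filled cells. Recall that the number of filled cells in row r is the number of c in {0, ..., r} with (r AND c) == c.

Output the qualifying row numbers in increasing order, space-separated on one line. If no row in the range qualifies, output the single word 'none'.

Row r has 2^popcount(r) filled cells, so we need popcount(r) = log2(4) = 2.
Scan r = 9..30 and keep those with exactly 2 one-bits:
r=9=1001 popcount=2 -> KEEP
r=10=1010 popcount=2 -> KEEP
r=11=1011 popcount=3 -> skip
r=12=1100 popcount=2 -> KEEP
r=13=1101 popcount=3 -> skip
r=14=1110 popcount=3 -> skip
r=15=1111 popcount=4 -> skip
r=16=10000 popcount=1 -> skip
r=17=10001 popcount=2 -> KEEP
r=18=10010 popcount=2 -> KEEP
r=19=10011 popcount=3 -> skip
r=20=10100 popcount=2 -> KEEP
r=21=10101 popcount=3 -> skip
r=22=10110 popcount=3 -> skip
r=23=10111 popcount=4 -> skip
r=24=11000 popcount=2 -> KEEP
r=25=11001 popcount=3 -> skip
r=26=11010 popcount=3 -> skip
r=27=11011 popcount=4 -> skip
r=28=11100 popcount=3 -> skip
r=29=11101 popcount=4 -> skip
r=30=11110 popcount=4 -> skip
Kept rows: 9 10 12 17 18 20 24

Answer: 9 10 12 17 18 20 24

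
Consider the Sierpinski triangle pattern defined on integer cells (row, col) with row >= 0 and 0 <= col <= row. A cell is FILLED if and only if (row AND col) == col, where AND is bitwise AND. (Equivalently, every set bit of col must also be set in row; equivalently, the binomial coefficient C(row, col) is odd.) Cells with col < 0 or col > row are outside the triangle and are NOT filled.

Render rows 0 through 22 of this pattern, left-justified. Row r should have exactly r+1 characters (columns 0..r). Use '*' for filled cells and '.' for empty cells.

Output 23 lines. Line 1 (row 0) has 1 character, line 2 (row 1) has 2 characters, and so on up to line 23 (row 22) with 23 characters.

Answer: *
**
*.*
****
*...*
**..**
*.*.*.*
********
*.......*
**......**
*.*.....*.*
****....****
*...*...*...*
**..**..**..**
*.*.*.*.*.*.*.*
****************
*...............*
**..............**
*.*.............*.*
****............****
*...*...........*...*
**..**..........**..**
*.*.*.*.........*.*.*.*

Derivation:
r0=0: *
r1=1: **
r2=10: *.*
r3=11: ****
r4=100: *...*
r5=101: **..**
r6=110: *.*.*.*
r7=111: ********
r8=1000: *.......*
r9=1001: **......**
r10=1010: *.*.....*.*
r11=1011: ****....****
r12=1100: *...*...*...*
r13=1101: **..**..**..**
r14=1110: *.*.*.*.*.*.*.*
r15=1111: ****************
r16=10000: *...............*
r17=10001: **..............**
r18=10010: *.*.............*.*
r19=10011: ****............****
r20=10100: *...*...........*...*
r21=10101: **..**..........**..**
r22=10110: *.*.*.*.........*.*.*.*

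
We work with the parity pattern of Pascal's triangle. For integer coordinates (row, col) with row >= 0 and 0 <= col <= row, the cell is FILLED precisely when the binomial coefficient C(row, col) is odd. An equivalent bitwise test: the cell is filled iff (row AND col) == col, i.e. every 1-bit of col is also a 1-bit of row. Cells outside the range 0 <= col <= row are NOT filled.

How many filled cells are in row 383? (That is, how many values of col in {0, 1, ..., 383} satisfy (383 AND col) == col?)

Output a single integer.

Answer: 256

Derivation:
383 in binary = 101111111
popcount(383) = number of 1-bits in 101111111 = 8
A col c satisfies (383 AND c) == c iff every set bit of c is also set in 383; each of the 8 set bits of 383 can independently be on or off in c.
count = 2^8 = 256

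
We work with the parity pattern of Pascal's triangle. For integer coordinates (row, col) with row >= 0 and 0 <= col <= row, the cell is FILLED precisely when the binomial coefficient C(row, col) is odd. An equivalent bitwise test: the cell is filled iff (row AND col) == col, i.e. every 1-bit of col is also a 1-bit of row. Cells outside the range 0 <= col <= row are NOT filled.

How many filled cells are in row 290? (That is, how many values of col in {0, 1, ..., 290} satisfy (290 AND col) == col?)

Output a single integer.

290 in binary = 100100010
popcount(290) = number of 1-bits in 100100010 = 3
A col c satisfies (290 AND c) == c iff every set bit of c is also set in 290; each of the 3 set bits of 290 can independently be on or off in c.
count = 2^3 = 8

Answer: 8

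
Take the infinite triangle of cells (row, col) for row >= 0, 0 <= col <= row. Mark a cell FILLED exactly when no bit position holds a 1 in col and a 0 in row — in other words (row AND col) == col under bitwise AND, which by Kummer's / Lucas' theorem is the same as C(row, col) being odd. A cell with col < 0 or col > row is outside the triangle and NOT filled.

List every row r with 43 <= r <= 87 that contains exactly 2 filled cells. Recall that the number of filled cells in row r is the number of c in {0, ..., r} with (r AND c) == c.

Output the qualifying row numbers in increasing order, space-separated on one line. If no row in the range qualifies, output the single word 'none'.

Answer: 64

Derivation:
Row r has 2^popcount(r) filled cells, so we need popcount(r) = log2(2) = 1.
Scan r = 43..87 and keep those with exactly 1 one-bits:
r=43=101011 popcount=4 -> skip
r=44=101100 popcount=3 -> skip
r=45=101101 popcount=4 -> skip
r=46=101110 popcount=4 -> skip
r=47=101111 popcount=5 -> skip
r=48=110000 popcount=2 -> skip
r=49=110001 popcount=3 -> skip
r=50=110010 popcount=3 -> skip
r=51=110011 popcount=4 -> skip
r=52=110100 popcount=3 -> skip
r=53=110101 popcount=4 -> skip
r=54=110110 popcount=4 -> skip
r=55=110111 popcount=5 -> skip
r=56=111000 popcount=3 -> skip
r=57=111001 popcount=4 -> skip
r=58=111010 popcount=4 -> skip
r=59=111011 popcount=5 -> skip
r=60=111100 popcount=4 -> skip
r=61=111101 popcount=5 -> skip
r=62=111110 popcount=5 -> skip
r=63=111111 popcount=6 -> skip
r=64=1000000 popcount=1 -> KEEP
r=65=1000001 popcount=2 -> skip
r=66=1000010 popcount=2 -> skip
r=67=1000011 popcount=3 -> skip
r=68=1000100 popcount=2 -> skip
r=69=1000101 popcount=3 -> skip
r=70=1000110 popcount=3 -> skip
r=71=1000111 popcount=4 -> skip
r=72=1001000 popcount=2 -> skip
r=73=1001001 popcount=3 -> skip
r=74=1001010 popcount=3 -> skip
r=75=1001011 popcount=4 -> skip
r=76=1001100 popcount=3 -> skip
r=77=1001101 popcount=4 -> skip
r=78=1001110 popcount=4 -> skip
r=79=1001111 popcount=5 -> skip
r=80=1010000 popcount=2 -> skip
r=81=1010001 popcount=3 -> skip
r=82=1010010 popcount=3 -> skip
r=83=1010011 popcount=4 -> skip
r=84=1010100 popcount=3 -> skip
r=85=1010101 popcount=4 -> skip
r=86=1010110 popcount=4 -> skip
r=87=1010111 popcount=5 -> skip
Kept rows: 64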